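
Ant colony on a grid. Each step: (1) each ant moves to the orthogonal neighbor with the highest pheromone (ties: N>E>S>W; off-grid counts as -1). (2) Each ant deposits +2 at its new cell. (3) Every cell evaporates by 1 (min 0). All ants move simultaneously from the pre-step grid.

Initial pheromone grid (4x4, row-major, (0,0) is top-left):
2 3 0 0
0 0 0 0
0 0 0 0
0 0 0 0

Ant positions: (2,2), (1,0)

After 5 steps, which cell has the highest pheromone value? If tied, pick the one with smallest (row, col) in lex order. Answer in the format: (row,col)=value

Step 1: ant0:(2,2)->N->(1,2) | ant1:(1,0)->N->(0,0)
  grid max=3 at (0,0)
Step 2: ant0:(1,2)->N->(0,2) | ant1:(0,0)->E->(0,1)
  grid max=3 at (0,1)
Step 3: ant0:(0,2)->W->(0,1) | ant1:(0,1)->W->(0,0)
  grid max=4 at (0,1)
Step 4: ant0:(0,1)->W->(0,0) | ant1:(0,0)->E->(0,1)
  grid max=5 at (0,1)
Step 5: ant0:(0,0)->E->(0,1) | ant1:(0,1)->W->(0,0)
  grid max=6 at (0,1)
Final grid:
  5 6 0 0
  0 0 0 0
  0 0 0 0
  0 0 0 0
Max pheromone 6 at (0,1)

Answer: (0,1)=6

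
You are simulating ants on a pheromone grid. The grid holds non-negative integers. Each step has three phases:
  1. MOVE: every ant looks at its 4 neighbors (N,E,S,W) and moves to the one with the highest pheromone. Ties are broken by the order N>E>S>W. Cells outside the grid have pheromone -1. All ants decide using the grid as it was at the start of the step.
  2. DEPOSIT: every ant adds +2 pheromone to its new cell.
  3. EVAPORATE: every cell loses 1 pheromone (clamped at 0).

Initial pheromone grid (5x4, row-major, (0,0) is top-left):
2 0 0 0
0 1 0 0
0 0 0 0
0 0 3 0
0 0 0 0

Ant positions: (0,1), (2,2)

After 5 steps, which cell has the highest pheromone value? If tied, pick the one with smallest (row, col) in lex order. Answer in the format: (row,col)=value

Step 1: ant0:(0,1)->W->(0,0) | ant1:(2,2)->S->(3,2)
  grid max=4 at (3,2)
Step 2: ant0:(0,0)->E->(0,1) | ant1:(3,2)->N->(2,2)
  grid max=3 at (3,2)
Step 3: ant0:(0,1)->W->(0,0) | ant1:(2,2)->S->(3,2)
  grid max=4 at (3,2)
Step 4: ant0:(0,0)->E->(0,1) | ant1:(3,2)->N->(2,2)
  grid max=3 at (3,2)
Step 5: ant0:(0,1)->W->(0,0) | ant1:(2,2)->S->(3,2)
  grid max=4 at (3,2)
Final grid:
  3 0 0 0
  0 0 0 0
  0 0 0 0
  0 0 4 0
  0 0 0 0
Max pheromone 4 at (3,2)

Answer: (3,2)=4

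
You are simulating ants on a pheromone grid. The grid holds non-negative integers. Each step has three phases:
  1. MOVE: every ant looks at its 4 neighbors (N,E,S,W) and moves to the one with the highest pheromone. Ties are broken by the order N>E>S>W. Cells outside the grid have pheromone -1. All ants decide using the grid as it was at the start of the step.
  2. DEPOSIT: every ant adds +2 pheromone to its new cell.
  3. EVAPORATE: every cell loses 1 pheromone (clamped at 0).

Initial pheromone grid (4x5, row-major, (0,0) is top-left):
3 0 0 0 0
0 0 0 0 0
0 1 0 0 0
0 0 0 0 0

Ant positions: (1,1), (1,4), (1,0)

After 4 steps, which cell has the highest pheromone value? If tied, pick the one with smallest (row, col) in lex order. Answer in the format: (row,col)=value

Step 1: ant0:(1,1)->S->(2,1) | ant1:(1,4)->N->(0,4) | ant2:(1,0)->N->(0,0)
  grid max=4 at (0,0)
Step 2: ant0:(2,1)->N->(1,1) | ant1:(0,4)->S->(1,4) | ant2:(0,0)->E->(0,1)
  grid max=3 at (0,0)
Step 3: ant0:(1,1)->N->(0,1) | ant1:(1,4)->N->(0,4) | ant2:(0,1)->W->(0,0)
  grid max=4 at (0,0)
Step 4: ant0:(0,1)->W->(0,0) | ant1:(0,4)->S->(1,4) | ant2:(0,0)->E->(0,1)
  grid max=5 at (0,0)
Final grid:
  5 3 0 0 0
  0 0 0 0 1
  0 0 0 0 0
  0 0 0 0 0
Max pheromone 5 at (0,0)

Answer: (0,0)=5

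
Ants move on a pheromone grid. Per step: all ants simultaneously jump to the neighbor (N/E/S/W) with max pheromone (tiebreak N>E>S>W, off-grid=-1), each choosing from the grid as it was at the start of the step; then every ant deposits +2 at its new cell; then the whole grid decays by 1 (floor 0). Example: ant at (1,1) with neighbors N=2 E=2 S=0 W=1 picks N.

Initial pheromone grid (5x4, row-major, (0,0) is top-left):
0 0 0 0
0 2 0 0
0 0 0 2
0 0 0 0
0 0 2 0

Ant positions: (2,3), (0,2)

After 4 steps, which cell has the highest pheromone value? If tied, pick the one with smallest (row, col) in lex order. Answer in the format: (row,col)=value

Answer: (0,3)=4

Derivation:
Step 1: ant0:(2,3)->N->(1,3) | ant1:(0,2)->E->(0,3)
  grid max=1 at (0,3)
Step 2: ant0:(1,3)->N->(0,3) | ant1:(0,3)->S->(1,3)
  grid max=2 at (0,3)
Step 3: ant0:(0,3)->S->(1,3) | ant1:(1,3)->N->(0,3)
  grid max=3 at (0,3)
Step 4: ant0:(1,3)->N->(0,3) | ant1:(0,3)->S->(1,3)
  grid max=4 at (0,3)
Final grid:
  0 0 0 4
  0 0 0 4
  0 0 0 0
  0 0 0 0
  0 0 0 0
Max pheromone 4 at (0,3)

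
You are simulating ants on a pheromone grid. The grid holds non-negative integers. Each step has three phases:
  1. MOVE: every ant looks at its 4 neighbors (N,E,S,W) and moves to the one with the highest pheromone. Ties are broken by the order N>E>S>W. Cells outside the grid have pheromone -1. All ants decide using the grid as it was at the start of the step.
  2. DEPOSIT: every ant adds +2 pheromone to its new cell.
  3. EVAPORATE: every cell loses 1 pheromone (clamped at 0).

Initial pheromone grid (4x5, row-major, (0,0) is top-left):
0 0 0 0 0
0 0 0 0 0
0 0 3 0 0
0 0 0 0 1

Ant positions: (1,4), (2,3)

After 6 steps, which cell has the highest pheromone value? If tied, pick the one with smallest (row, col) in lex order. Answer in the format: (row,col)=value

Step 1: ant0:(1,4)->N->(0,4) | ant1:(2,3)->W->(2,2)
  grid max=4 at (2,2)
Step 2: ant0:(0,4)->S->(1,4) | ant1:(2,2)->N->(1,2)
  grid max=3 at (2,2)
Step 3: ant0:(1,4)->N->(0,4) | ant1:(1,2)->S->(2,2)
  grid max=4 at (2,2)
Step 4: ant0:(0,4)->S->(1,4) | ant1:(2,2)->N->(1,2)
  grid max=3 at (2,2)
Step 5: ant0:(1,4)->N->(0,4) | ant1:(1,2)->S->(2,2)
  grid max=4 at (2,2)
Step 6: ant0:(0,4)->S->(1,4) | ant1:(2,2)->N->(1,2)
  grid max=3 at (2,2)
Final grid:
  0 0 0 0 0
  0 0 1 0 1
  0 0 3 0 0
  0 0 0 0 0
Max pheromone 3 at (2,2)

Answer: (2,2)=3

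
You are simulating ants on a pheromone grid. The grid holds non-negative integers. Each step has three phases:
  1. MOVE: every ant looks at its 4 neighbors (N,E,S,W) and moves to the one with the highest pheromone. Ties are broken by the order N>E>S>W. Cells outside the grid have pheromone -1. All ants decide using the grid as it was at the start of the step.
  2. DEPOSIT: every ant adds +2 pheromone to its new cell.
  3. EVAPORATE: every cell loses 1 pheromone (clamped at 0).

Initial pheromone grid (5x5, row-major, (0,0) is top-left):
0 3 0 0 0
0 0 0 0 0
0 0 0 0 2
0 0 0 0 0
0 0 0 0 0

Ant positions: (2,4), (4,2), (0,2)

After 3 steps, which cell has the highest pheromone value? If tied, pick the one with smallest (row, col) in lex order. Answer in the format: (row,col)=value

Answer: (0,1)=4

Derivation:
Step 1: ant0:(2,4)->N->(1,4) | ant1:(4,2)->N->(3,2) | ant2:(0,2)->W->(0,1)
  grid max=4 at (0,1)
Step 2: ant0:(1,4)->S->(2,4) | ant1:(3,2)->N->(2,2) | ant2:(0,1)->E->(0,2)
  grid max=3 at (0,1)
Step 3: ant0:(2,4)->N->(1,4) | ant1:(2,2)->N->(1,2) | ant2:(0,2)->W->(0,1)
  grid max=4 at (0,1)
Final grid:
  0 4 0 0 0
  0 0 1 0 1
  0 0 0 0 1
  0 0 0 0 0
  0 0 0 0 0
Max pheromone 4 at (0,1)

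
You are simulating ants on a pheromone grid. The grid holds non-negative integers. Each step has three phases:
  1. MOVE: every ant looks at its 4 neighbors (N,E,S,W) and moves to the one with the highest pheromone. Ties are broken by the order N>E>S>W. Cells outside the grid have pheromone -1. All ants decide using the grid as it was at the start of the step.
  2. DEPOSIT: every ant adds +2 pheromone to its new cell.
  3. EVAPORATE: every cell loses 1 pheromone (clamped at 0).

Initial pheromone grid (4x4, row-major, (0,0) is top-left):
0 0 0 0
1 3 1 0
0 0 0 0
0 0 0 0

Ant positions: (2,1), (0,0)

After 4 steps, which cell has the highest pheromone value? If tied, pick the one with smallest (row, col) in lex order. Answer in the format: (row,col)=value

Answer: (1,1)=7

Derivation:
Step 1: ant0:(2,1)->N->(1,1) | ant1:(0,0)->S->(1,0)
  grid max=4 at (1,1)
Step 2: ant0:(1,1)->W->(1,0) | ant1:(1,0)->E->(1,1)
  grid max=5 at (1,1)
Step 3: ant0:(1,0)->E->(1,1) | ant1:(1,1)->W->(1,0)
  grid max=6 at (1,1)
Step 4: ant0:(1,1)->W->(1,0) | ant1:(1,0)->E->(1,1)
  grid max=7 at (1,1)
Final grid:
  0 0 0 0
  5 7 0 0
  0 0 0 0
  0 0 0 0
Max pheromone 7 at (1,1)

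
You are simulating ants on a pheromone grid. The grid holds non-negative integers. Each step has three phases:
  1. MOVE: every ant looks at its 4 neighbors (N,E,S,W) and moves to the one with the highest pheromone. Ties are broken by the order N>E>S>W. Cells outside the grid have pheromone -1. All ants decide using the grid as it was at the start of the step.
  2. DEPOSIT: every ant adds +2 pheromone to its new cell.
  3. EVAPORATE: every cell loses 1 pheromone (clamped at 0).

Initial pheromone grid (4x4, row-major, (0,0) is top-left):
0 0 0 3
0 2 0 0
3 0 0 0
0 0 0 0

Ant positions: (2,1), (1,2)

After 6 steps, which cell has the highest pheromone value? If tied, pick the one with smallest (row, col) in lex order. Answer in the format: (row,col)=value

Answer: (2,0)=3

Derivation:
Step 1: ant0:(2,1)->W->(2,0) | ant1:(1,2)->W->(1,1)
  grid max=4 at (2,0)
Step 2: ant0:(2,0)->N->(1,0) | ant1:(1,1)->N->(0,1)
  grid max=3 at (2,0)
Step 3: ant0:(1,0)->S->(2,0) | ant1:(0,1)->S->(1,1)
  grid max=4 at (2,0)
Step 4: ant0:(2,0)->N->(1,0) | ant1:(1,1)->N->(0,1)
  grid max=3 at (2,0)
Step 5: ant0:(1,0)->S->(2,0) | ant1:(0,1)->S->(1,1)
  grid max=4 at (2,0)
Step 6: ant0:(2,0)->N->(1,0) | ant1:(1,1)->N->(0,1)
  grid max=3 at (2,0)
Final grid:
  0 1 0 0
  1 2 0 0
  3 0 0 0
  0 0 0 0
Max pheromone 3 at (2,0)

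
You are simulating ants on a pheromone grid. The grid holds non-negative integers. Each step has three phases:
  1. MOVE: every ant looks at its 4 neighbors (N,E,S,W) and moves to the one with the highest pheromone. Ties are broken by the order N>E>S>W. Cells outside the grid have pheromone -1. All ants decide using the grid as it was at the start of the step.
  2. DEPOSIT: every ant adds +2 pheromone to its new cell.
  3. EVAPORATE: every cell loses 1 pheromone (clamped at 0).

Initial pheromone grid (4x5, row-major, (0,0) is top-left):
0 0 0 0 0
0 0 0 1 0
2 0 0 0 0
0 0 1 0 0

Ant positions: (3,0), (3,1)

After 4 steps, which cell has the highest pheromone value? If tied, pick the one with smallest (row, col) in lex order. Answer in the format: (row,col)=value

Answer: (2,0)=2

Derivation:
Step 1: ant0:(3,0)->N->(2,0) | ant1:(3,1)->E->(3,2)
  grid max=3 at (2,0)
Step 2: ant0:(2,0)->N->(1,0) | ant1:(3,2)->N->(2,2)
  grid max=2 at (2,0)
Step 3: ant0:(1,0)->S->(2,0) | ant1:(2,2)->S->(3,2)
  grid max=3 at (2,0)
Step 4: ant0:(2,0)->N->(1,0) | ant1:(3,2)->N->(2,2)
  grid max=2 at (2,0)
Final grid:
  0 0 0 0 0
  1 0 0 0 0
  2 0 1 0 0
  0 0 1 0 0
Max pheromone 2 at (2,0)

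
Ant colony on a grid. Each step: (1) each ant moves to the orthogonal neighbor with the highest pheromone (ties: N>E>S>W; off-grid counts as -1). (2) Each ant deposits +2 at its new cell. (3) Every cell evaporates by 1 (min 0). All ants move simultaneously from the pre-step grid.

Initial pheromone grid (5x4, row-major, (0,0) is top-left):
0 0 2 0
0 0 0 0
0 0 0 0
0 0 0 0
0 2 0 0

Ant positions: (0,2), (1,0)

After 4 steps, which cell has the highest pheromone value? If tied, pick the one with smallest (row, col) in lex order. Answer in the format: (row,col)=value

Step 1: ant0:(0,2)->E->(0,3) | ant1:(1,0)->N->(0,0)
  grid max=1 at (0,0)
Step 2: ant0:(0,3)->W->(0,2) | ant1:(0,0)->E->(0,1)
  grid max=2 at (0,2)
Step 3: ant0:(0,2)->W->(0,1) | ant1:(0,1)->E->(0,2)
  grid max=3 at (0,2)
Step 4: ant0:(0,1)->E->(0,2) | ant1:(0,2)->W->(0,1)
  grid max=4 at (0,2)
Final grid:
  0 3 4 0
  0 0 0 0
  0 0 0 0
  0 0 0 0
  0 0 0 0
Max pheromone 4 at (0,2)

Answer: (0,2)=4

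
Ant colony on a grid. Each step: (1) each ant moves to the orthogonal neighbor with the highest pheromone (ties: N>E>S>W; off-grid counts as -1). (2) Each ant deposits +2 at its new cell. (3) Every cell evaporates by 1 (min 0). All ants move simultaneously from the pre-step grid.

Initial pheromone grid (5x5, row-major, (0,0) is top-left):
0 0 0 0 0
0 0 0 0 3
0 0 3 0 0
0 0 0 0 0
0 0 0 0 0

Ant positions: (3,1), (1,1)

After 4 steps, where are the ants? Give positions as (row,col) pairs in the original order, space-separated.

Step 1: ant0:(3,1)->N->(2,1) | ant1:(1,1)->N->(0,1)
  grid max=2 at (1,4)
Step 2: ant0:(2,1)->E->(2,2) | ant1:(0,1)->E->(0,2)
  grid max=3 at (2,2)
Step 3: ant0:(2,2)->N->(1,2) | ant1:(0,2)->E->(0,3)
  grid max=2 at (2,2)
Step 4: ant0:(1,2)->S->(2,2) | ant1:(0,3)->E->(0,4)
  grid max=3 at (2,2)

(2,2) (0,4)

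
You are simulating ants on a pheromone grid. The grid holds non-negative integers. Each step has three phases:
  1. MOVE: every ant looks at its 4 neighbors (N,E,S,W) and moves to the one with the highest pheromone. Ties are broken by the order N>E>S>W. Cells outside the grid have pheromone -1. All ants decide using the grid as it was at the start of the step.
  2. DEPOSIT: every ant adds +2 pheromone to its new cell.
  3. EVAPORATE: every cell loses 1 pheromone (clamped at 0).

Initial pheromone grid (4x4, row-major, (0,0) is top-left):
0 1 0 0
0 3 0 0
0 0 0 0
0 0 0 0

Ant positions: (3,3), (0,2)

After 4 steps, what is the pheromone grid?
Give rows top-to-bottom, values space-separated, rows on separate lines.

After step 1: ants at (2,3),(0,1)
  0 2 0 0
  0 2 0 0
  0 0 0 1
  0 0 0 0
After step 2: ants at (1,3),(1,1)
  0 1 0 0
  0 3 0 1
  0 0 0 0
  0 0 0 0
After step 3: ants at (0,3),(0,1)
  0 2 0 1
  0 2 0 0
  0 0 0 0
  0 0 0 0
After step 4: ants at (1,3),(1,1)
  0 1 0 0
  0 3 0 1
  0 0 0 0
  0 0 0 0

0 1 0 0
0 3 0 1
0 0 0 0
0 0 0 0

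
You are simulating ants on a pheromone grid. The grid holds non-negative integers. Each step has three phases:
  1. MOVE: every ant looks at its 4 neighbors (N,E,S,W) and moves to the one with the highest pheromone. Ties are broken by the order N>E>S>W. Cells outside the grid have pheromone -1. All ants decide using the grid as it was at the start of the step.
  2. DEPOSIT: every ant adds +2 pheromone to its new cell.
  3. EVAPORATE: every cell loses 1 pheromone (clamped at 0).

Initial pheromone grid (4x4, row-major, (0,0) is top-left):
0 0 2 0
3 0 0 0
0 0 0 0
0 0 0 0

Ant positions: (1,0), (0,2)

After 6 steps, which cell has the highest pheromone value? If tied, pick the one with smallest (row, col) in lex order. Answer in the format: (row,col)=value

Answer: (1,0)=3

Derivation:
Step 1: ant0:(1,0)->N->(0,0) | ant1:(0,2)->E->(0,3)
  grid max=2 at (1,0)
Step 2: ant0:(0,0)->S->(1,0) | ant1:(0,3)->W->(0,2)
  grid max=3 at (1,0)
Step 3: ant0:(1,0)->N->(0,0) | ant1:(0,2)->E->(0,3)
  grid max=2 at (1,0)
Step 4: ant0:(0,0)->S->(1,0) | ant1:(0,3)->W->(0,2)
  grid max=3 at (1,0)
Step 5: ant0:(1,0)->N->(0,0) | ant1:(0,2)->E->(0,3)
  grid max=2 at (1,0)
Step 6: ant0:(0,0)->S->(1,0) | ant1:(0,3)->W->(0,2)
  grid max=3 at (1,0)
Final grid:
  0 0 2 0
  3 0 0 0
  0 0 0 0
  0 0 0 0
Max pheromone 3 at (1,0)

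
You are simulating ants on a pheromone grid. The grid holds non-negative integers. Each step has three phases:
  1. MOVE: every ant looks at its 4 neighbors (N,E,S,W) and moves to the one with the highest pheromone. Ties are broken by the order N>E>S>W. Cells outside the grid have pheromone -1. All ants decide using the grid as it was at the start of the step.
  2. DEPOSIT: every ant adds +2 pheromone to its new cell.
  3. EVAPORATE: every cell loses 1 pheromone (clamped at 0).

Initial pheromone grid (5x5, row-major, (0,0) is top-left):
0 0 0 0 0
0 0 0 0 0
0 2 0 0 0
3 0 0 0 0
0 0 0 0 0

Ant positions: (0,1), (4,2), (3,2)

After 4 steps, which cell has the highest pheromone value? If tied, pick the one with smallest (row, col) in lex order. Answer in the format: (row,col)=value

Step 1: ant0:(0,1)->E->(0,2) | ant1:(4,2)->N->(3,2) | ant2:(3,2)->N->(2,2)
  grid max=2 at (3,0)
Step 2: ant0:(0,2)->E->(0,3) | ant1:(3,2)->N->(2,2) | ant2:(2,2)->S->(3,2)
  grid max=2 at (2,2)
Step 3: ant0:(0,3)->E->(0,4) | ant1:(2,2)->S->(3,2) | ant2:(3,2)->N->(2,2)
  grid max=3 at (2,2)
Step 4: ant0:(0,4)->S->(1,4) | ant1:(3,2)->N->(2,2) | ant2:(2,2)->S->(3,2)
  grid max=4 at (2,2)
Final grid:
  0 0 0 0 0
  0 0 0 0 1
  0 0 4 0 0
  0 0 4 0 0
  0 0 0 0 0
Max pheromone 4 at (2,2)

Answer: (2,2)=4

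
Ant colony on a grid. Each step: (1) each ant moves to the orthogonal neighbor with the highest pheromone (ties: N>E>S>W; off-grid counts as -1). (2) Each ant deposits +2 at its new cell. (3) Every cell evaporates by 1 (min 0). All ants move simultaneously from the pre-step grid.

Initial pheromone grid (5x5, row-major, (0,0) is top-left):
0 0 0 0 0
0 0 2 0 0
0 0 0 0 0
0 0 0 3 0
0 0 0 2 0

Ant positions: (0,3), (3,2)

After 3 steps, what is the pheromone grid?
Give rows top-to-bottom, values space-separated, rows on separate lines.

After step 1: ants at (0,4),(3,3)
  0 0 0 0 1
  0 0 1 0 0
  0 0 0 0 0
  0 0 0 4 0
  0 0 0 1 0
After step 2: ants at (1,4),(4,3)
  0 0 0 0 0
  0 0 0 0 1
  0 0 0 0 0
  0 0 0 3 0
  0 0 0 2 0
After step 3: ants at (0,4),(3,3)
  0 0 0 0 1
  0 0 0 0 0
  0 0 0 0 0
  0 0 0 4 0
  0 0 0 1 0

0 0 0 0 1
0 0 0 0 0
0 0 0 0 0
0 0 0 4 0
0 0 0 1 0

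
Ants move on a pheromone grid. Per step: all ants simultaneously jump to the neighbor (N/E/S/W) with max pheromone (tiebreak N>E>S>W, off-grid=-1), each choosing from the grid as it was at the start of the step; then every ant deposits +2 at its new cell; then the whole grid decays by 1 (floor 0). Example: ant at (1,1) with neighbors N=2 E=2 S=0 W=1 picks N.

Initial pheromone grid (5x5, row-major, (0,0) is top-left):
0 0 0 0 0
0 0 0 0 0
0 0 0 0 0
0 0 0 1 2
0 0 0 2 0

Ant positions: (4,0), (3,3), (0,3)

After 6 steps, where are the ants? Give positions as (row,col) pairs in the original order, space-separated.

Step 1: ant0:(4,0)->N->(3,0) | ant1:(3,3)->E->(3,4) | ant2:(0,3)->E->(0,4)
  grid max=3 at (3,4)
Step 2: ant0:(3,0)->N->(2,0) | ant1:(3,4)->N->(2,4) | ant2:(0,4)->S->(1,4)
  grid max=2 at (3,4)
Step 3: ant0:(2,0)->N->(1,0) | ant1:(2,4)->S->(3,4) | ant2:(1,4)->S->(2,4)
  grid max=3 at (3,4)
Step 4: ant0:(1,0)->N->(0,0) | ant1:(3,4)->N->(2,4) | ant2:(2,4)->S->(3,4)
  grid max=4 at (3,4)
Step 5: ant0:(0,0)->E->(0,1) | ant1:(2,4)->S->(3,4) | ant2:(3,4)->N->(2,4)
  grid max=5 at (3,4)
Step 6: ant0:(0,1)->E->(0,2) | ant1:(3,4)->N->(2,4) | ant2:(2,4)->S->(3,4)
  grid max=6 at (3,4)

(0,2) (2,4) (3,4)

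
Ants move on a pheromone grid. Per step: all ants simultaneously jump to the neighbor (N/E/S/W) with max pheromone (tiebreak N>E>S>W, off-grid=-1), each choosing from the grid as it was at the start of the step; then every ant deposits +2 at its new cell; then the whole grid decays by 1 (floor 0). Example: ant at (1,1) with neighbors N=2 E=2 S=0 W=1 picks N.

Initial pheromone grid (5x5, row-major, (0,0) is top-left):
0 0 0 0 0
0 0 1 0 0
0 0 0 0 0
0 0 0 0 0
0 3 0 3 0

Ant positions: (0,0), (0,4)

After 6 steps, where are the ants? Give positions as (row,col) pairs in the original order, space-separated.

Step 1: ant0:(0,0)->E->(0,1) | ant1:(0,4)->S->(1,4)
  grid max=2 at (4,1)
Step 2: ant0:(0,1)->E->(0,2) | ant1:(1,4)->N->(0,4)
  grid max=1 at (0,2)
Step 3: ant0:(0,2)->E->(0,3) | ant1:(0,4)->S->(1,4)
  grid max=1 at (0,3)
Step 4: ant0:(0,3)->E->(0,4) | ant1:(1,4)->N->(0,4)
  grid max=3 at (0,4)
Step 5: ant0:(0,4)->S->(1,4) | ant1:(0,4)->S->(1,4)
  grid max=3 at (1,4)
Step 6: ant0:(1,4)->N->(0,4) | ant1:(1,4)->N->(0,4)
  grid max=5 at (0,4)

(0,4) (0,4)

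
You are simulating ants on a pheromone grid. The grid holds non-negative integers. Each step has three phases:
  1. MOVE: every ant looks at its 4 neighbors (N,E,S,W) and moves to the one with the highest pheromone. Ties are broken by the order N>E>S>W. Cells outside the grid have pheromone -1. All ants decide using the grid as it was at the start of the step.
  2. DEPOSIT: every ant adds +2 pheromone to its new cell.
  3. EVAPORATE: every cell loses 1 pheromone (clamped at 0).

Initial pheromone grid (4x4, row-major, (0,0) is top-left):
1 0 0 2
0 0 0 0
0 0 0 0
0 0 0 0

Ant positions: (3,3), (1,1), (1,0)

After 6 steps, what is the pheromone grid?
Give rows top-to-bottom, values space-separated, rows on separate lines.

After step 1: ants at (2,3),(0,1),(0,0)
  2 1 0 1
  0 0 0 0
  0 0 0 1
  0 0 0 0
After step 2: ants at (1,3),(0,0),(0,1)
  3 2 0 0
  0 0 0 1
  0 0 0 0
  0 0 0 0
After step 3: ants at (0,3),(0,1),(0,0)
  4 3 0 1
  0 0 0 0
  0 0 0 0
  0 0 0 0
After step 4: ants at (1,3),(0,0),(0,1)
  5 4 0 0
  0 0 0 1
  0 0 0 0
  0 0 0 0
After step 5: ants at (0,3),(0,1),(0,0)
  6 5 0 1
  0 0 0 0
  0 0 0 0
  0 0 0 0
After step 6: ants at (1,3),(0,0),(0,1)
  7 6 0 0
  0 0 0 1
  0 0 0 0
  0 0 0 0

7 6 0 0
0 0 0 1
0 0 0 0
0 0 0 0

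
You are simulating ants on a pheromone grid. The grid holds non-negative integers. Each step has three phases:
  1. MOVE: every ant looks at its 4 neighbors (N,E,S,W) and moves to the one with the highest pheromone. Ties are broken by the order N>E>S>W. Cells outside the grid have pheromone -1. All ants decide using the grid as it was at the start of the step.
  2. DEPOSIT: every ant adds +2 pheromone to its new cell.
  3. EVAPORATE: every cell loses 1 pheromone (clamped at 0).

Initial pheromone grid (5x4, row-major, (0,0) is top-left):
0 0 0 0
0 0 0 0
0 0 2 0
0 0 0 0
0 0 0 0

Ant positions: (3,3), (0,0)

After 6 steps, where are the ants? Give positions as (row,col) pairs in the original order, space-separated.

Step 1: ant0:(3,3)->N->(2,3) | ant1:(0,0)->E->(0,1)
  grid max=1 at (0,1)
Step 2: ant0:(2,3)->W->(2,2) | ant1:(0,1)->E->(0,2)
  grid max=2 at (2,2)
Step 3: ant0:(2,2)->N->(1,2) | ant1:(0,2)->E->(0,3)
  grid max=1 at (0,3)
Step 4: ant0:(1,2)->S->(2,2) | ant1:(0,3)->S->(1,3)
  grid max=2 at (2,2)
Step 5: ant0:(2,2)->N->(1,2) | ant1:(1,3)->N->(0,3)
  grid max=1 at (0,3)
Step 6: ant0:(1,2)->S->(2,2) | ant1:(0,3)->S->(1,3)
  grid max=2 at (2,2)

(2,2) (1,3)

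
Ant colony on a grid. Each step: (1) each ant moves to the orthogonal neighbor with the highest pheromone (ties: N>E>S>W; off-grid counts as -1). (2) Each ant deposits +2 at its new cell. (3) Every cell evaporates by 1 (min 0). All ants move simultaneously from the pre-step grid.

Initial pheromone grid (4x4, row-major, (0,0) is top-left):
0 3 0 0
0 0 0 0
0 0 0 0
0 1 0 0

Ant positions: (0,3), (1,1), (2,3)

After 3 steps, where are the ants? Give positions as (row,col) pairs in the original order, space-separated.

Step 1: ant0:(0,3)->S->(1,3) | ant1:(1,1)->N->(0,1) | ant2:(2,3)->N->(1,3)
  grid max=4 at (0,1)
Step 2: ant0:(1,3)->N->(0,3) | ant1:(0,1)->E->(0,2) | ant2:(1,3)->N->(0,3)
  grid max=3 at (0,1)
Step 3: ant0:(0,3)->S->(1,3) | ant1:(0,2)->E->(0,3) | ant2:(0,3)->S->(1,3)
  grid max=5 at (1,3)

(1,3) (0,3) (1,3)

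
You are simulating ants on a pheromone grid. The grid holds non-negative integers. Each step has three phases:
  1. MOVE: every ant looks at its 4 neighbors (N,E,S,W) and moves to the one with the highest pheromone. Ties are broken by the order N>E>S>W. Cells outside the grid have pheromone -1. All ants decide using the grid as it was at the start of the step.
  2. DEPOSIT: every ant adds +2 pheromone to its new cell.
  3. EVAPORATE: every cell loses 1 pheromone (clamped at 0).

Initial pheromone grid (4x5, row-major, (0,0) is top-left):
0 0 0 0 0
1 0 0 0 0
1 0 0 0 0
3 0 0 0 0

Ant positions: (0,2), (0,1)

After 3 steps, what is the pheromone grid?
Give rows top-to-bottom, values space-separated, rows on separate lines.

After step 1: ants at (0,3),(0,2)
  0 0 1 1 0
  0 0 0 0 0
  0 0 0 0 0
  2 0 0 0 0
After step 2: ants at (0,2),(0,3)
  0 0 2 2 0
  0 0 0 0 0
  0 0 0 0 0
  1 0 0 0 0
After step 3: ants at (0,3),(0,2)
  0 0 3 3 0
  0 0 0 0 0
  0 0 0 0 0
  0 0 0 0 0

0 0 3 3 0
0 0 0 0 0
0 0 0 0 0
0 0 0 0 0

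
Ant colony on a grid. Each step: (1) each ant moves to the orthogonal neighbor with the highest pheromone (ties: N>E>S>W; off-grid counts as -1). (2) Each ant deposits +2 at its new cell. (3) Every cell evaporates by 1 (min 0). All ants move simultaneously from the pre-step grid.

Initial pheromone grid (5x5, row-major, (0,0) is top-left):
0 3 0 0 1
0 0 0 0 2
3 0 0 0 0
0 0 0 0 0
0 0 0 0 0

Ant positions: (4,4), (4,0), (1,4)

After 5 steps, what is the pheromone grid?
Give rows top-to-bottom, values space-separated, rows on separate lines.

After step 1: ants at (3,4),(3,0),(0,4)
  0 2 0 0 2
  0 0 0 0 1
  2 0 0 0 0
  1 0 0 0 1
  0 0 0 0 0
After step 2: ants at (2,4),(2,0),(1,4)
  0 1 0 0 1
  0 0 0 0 2
  3 0 0 0 1
  0 0 0 0 0
  0 0 0 0 0
After step 3: ants at (1,4),(1,0),(0,4)
  0 0 0 0 2
  1 0 0 0 3
  2 0 0 0 0
  0 0 0 0 0
  0 0 0 0 0
After step 4: ants at (0,4),(2,0),(1,4)
  0 0 0 0 3
  0 0 0 0 4
  3 0 0 0 0
  0 0 0 0 0
  0 0 0 0 0
After step 5: ants at (1,4),(1,0),(0,4)
  0 0 0 0 4
  1 0 0 0 5
  2 0 0 0 0
  0 0 0 0 0
  0 0 0 0 0

0 0 0 0 4
1 0 0 0 5
2 0 0 0 0
0 0 0 0 0
0 0 0 0 0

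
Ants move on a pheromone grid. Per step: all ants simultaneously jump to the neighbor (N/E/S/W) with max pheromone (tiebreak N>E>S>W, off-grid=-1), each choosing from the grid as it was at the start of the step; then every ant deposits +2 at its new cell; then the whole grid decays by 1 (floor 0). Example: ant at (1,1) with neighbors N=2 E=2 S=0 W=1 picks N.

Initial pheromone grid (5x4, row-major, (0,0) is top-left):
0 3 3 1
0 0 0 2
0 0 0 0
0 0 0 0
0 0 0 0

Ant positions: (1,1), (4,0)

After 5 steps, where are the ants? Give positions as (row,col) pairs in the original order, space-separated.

Step 1: ant0:(1,1)->N->(0,1) | ant1:(4,0)->N->(3,0)
  grid max=4 at (0,1)
Step 2: ant0:(0,1)->E->(0,2) | ant1:(3,0)->N->(2,0)
  grid max=3 at (0,1)
Step 3: ant0:(0,2)->W->(0,1) | ant1:(2,0)->N->(1,0)
  grid max=4 at (0,1)
Step 4: ant0:(0,1)->E->(0,2) | ant1:(1,0)->N->(0,0)
  grid max=3 at (0,1)
Step 5: ant0:(0,2)->W->(0,1) | ant1:(0,0)->E->(0,1)
  grid max=6 at (0,1)

(0,1) (0,1)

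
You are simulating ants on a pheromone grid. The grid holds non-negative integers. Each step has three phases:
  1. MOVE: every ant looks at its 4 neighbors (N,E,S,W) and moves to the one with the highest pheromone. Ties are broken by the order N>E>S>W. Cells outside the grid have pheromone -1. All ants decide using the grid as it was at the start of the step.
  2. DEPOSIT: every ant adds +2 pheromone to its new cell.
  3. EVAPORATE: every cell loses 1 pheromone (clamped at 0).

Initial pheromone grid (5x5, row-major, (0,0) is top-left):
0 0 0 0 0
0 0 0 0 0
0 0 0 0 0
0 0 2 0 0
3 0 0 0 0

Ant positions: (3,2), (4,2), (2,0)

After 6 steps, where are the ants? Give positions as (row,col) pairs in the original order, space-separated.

Step 1: ant0:(3,2)->N->(2,2) | ant1:(4,2)->N->(3,2) | ant2:(2,0)->N->(1,0)
  grid max=3 at (3,2)
Step 2: ant0:(2,2)->S->(3,2) | ant1:(3,2)->N->(2,2) | ant2:(1,0)->N->(0,0)
  grid max=4 at (3,2)
Step 3: ant0:(3,2)->N->(2,2) | ant1:(2,2)->S->(3,2) | ant2:(0,0)->E->(0,1)
  grid max=5 at (3,2)
Step 4: ant0:(2,2)->S->(3,2) | ant1:(3,2)->N->(2,2) | ant2:(0,1)->E->(0,2)
  grid max=6 at (3,2)
Step 5: ant0:(3,2)->N->(2,2) | ant1:(2,2)->S->(3,2) | ant2:(0,2)->E->(0,3)
  grid max=7 at (3,2)
Step 6: ant0:(2,2)->S->(3,2) | ant1:(3,2)->N->(2,2) | ant2:(0,3)->E->(0,4)
  grid max=8 at (3,2)

(3,2) (2,2) (0,4)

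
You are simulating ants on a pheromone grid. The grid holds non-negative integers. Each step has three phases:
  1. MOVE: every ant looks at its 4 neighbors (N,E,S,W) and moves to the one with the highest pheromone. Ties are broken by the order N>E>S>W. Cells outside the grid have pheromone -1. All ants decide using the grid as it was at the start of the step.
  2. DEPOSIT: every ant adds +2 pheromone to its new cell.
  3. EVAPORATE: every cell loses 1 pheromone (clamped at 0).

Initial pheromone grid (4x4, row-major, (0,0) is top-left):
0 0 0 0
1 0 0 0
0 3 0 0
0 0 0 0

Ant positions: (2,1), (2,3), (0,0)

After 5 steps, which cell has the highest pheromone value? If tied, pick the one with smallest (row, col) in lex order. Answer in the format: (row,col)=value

Answer: (2,1)=6

Derivation:
Step 1: ant0:(2,1)->N->(1,1) | ant1:(2,3)->N->(1,3) | ant2:(0,0)->S->(1,0)
  grid max=2 at (1,0)
Step 2: ant0:(1,1)->S->(2,1) | ant1:(1,3)->N->(0,3) | ant2:(1,0)->E->(1,1)
  grid max=3 at (2,1)
Step 3: ant0:(2,1)->N->(1,1) | ant1:(0,3)->S->(1,3) | ant2:(1,1)->S->(2,1)
  grid max=4 at (2,1)
Step 4: ant0:(1,1)->S->(2,1) | ant1:(1,3)->N->(0,3) | ant2:(2,1)->N->(1,1)
  grid max=5 at (2,1)
Step 5: ant0:(2,1)->N->(1,1) | ant1:(0,3)->S->(1,3) | ant2:(1,1)->S->(2,1)
  grid max=6 at (2,1)
Final grid:
  0 0 0 0
  0 5 0 1
  0 6 0 0
  0 0 0 0
Max pheromone 6 at (2,1)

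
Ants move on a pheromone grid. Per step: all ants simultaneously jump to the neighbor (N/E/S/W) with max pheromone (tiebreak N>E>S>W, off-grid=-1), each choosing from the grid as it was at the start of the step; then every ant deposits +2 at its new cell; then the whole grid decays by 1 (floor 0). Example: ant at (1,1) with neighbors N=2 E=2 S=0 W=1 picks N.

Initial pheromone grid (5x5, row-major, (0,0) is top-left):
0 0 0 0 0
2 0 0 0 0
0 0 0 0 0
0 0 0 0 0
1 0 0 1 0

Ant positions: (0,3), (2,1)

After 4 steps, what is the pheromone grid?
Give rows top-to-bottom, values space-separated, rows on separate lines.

After step 1: ants at (0,4),(1,1)
  0 0 0 0 1
  1 1 0 0 0
  0 0 0 0 0
  0 0 0 0 0
  0 0 0 0 0
After step 2: ants at (1,4),(1,0)
  0 0 0 0 0
  2 0 0 0 1
  0 0 0 0 0
  0 0 0 0 0
  0 0 0 0 0
After step 3: ants at (0,4),(0,0)
  1 0 0 0 1
  1 0 0 0 0
  0 0 0 0 0
  0 0 0 0 0
  0 0 0 0 0
After step 4: ants at (1,4),(1,0)
  0 0 0 0 0
  2 0 0 0 1
  0 0 0 0 0
  0 0 0 0 0
  0 0 0 0 0

0 0 0 0 0
2 0 0 0 1
0 0 0 0 0
0 0 0 0 0
0 0 0 0 0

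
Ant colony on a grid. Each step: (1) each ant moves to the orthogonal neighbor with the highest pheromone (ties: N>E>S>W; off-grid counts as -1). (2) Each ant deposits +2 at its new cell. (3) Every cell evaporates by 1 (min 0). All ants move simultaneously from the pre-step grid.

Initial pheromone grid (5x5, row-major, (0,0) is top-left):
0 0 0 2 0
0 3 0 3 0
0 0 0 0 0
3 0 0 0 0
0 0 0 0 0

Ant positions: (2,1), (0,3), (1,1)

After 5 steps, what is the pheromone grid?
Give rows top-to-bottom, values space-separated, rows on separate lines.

After step 1: ants at (1,1),(1,3),(0,1)
  0 1 0 1 0
  0 4 0 4 0
  0 0 0 0 0
  2 0 0 0 0
  0 0 0 0 0
After step 2: ants at (0,1),(0,3),(1,1)
  0 2 0 2 0
  0 5 0 3 0
  0 0 0 0 0
  1 0 0 0 0
  0 0 0 0 0
After step 3: ants at (1,1),(1,3),(0,1)
  0 3 0 1 0
  0 6 0 4 0
  0 0 0 0 0
  0 0 0 0 0
  0 0 0 0 0
After step 4: ants at (0,1),(0,3),(1,1)
  0 4 0 2 0
  0 7 0 3 0
  0 0 0 0 0
  0 0 0 0 0
  0 0 0 0 0
After step 5: ants at (1,1),(1,3),(0,1)
  0 5 0 1 0
  0 8 0 4 0
  0 0 0 0 0
  0 0 0 0 0
  0 0 0 0 0

0 5 0 1 0
0 8 0 4 0
0 0 0 0 0
0 0 0 0 0
0 0 0 0 0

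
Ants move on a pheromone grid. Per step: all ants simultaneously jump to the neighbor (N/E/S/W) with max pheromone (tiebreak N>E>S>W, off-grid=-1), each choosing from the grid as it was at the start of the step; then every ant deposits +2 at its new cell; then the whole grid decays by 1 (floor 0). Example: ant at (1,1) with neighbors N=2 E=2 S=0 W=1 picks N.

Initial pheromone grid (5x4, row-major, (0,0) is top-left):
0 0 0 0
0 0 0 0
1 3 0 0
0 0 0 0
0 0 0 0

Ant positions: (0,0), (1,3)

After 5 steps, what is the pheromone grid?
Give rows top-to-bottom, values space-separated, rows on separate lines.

After step 1: ants at (0,1),(0,3)
  0 1 0 1
  0 0 0 0
  0 2 0 0
  0 0 0 0
  0 0 0 0
After step 2: ants at (0,2),(1,3)
  0 0 1 0
  0 0 0 1
  0 1 0 0
  0 0 0 0
  0 0 0 0
After step 3: ants at (0,3),(0,3)
  0 0 0 3
  0 0 0 0
  0 0 0 0
  0 0 0 0
  0 0 0 0
After step 4: ants at (1,3),(1,3)
  0 0 0 2
  0 0 0 3
  0 0 0 0
  0 0 0 0
  0 0 0 0
After step 5: ants at (0,3),(0,3)
  0 0 0 5
  0 0 0 2
  0 0 0 0
  0 0 0 0
  0 0 0 0

0 0 0 5
0 0 0 2
0 0 0 0
0 0 0 0
0 0 0 0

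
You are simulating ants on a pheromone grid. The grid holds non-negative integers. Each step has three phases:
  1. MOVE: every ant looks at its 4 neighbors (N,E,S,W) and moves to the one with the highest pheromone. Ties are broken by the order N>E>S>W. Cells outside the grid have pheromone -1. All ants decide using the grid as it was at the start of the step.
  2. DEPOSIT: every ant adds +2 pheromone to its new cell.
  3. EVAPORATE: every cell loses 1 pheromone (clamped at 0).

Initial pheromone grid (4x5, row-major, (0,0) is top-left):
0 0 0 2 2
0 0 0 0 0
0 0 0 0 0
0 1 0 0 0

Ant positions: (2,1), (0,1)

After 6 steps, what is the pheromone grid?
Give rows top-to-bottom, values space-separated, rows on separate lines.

After step 1: ants at (3,1),(0,2)
  0 0 1 1 1
  0 0 0 0 0
  0 0 0 0 0
  0 2 0 0 0
After step 2: ants at (2,1),(0,3)
  0 0 0 2 0
  0 0 0 0 0
  0 1 0 0 0
  0 1 0 0 0
After step 3: ants at (3,1),(0,4)
  0 0 0 1 1
  0 0 0 0 0
  0 0 0 0 0
  0 2 0 0 0
After step 4: ants at (2,1),(0,3)
  0 0 0 2 0
  0 0 0 0 0
  0 1 0 0 0
  0 1 0 0 0
After step 5: ants at (3,1),(0,4)
  0 0 0 1 1
  0 0 0 0 0
  0 0 0 0 0
  0 2 0 0 0
After step 6: ants at (2,1),(0,3)
  0 0 0 2 0
  0 0 0 0 0
  0 1 0 0 0
  0 1 0 0 0

0 0 0 2 0
0 0 0 0 0
0 1 0 0 0
0 1 0 0 0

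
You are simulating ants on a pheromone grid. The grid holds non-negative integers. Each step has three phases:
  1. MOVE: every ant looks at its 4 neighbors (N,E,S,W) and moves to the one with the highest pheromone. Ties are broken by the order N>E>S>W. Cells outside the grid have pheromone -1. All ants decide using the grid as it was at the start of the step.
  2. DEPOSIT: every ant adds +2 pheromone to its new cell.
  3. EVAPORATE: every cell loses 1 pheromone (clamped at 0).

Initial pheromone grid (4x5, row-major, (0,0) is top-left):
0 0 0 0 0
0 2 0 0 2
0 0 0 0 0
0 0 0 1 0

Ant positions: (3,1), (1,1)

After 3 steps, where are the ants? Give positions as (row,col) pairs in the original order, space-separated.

Step 1: ant0:(3,1)->N->(2,1) | ant1:(1,1)->N->(0,1)
  grid max=1 at (0,1)
Step 2: ant0:(2,1)->N->(1,1) | ant1:(0,1)->S->(1,1)
  grid max=4 at (1,1)
Step 3: ant0:(1,1)->N->(0,1) | ant1:(1,1)->N->(0,1)
  grid max=3 at (0,1)

(0,1) (0,1)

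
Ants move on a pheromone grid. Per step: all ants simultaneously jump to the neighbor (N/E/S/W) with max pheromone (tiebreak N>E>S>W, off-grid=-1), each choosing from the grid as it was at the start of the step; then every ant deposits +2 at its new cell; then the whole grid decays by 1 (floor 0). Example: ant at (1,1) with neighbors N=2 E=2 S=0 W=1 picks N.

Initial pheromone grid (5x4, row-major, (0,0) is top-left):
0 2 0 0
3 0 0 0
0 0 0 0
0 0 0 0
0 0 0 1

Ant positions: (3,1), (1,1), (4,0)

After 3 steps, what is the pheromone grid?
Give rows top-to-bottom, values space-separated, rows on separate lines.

After step 1: ants at (2,1),(1,0),(3,0)
  0 1 0 0
  4 0 0 0
  0 1 0 0
  1 0 0 0
  0 0 0 0
After step 2: ants at (1,1),(0,0),(2,0)
  1 0 0 0
  3 1 0 0
  1 0 0 0
  0 0 0 0
  0 0 0 0
After step 3: ants at (1,0),(1,0),(1,0)
  0 0 0 0
  8 0 0 0
  0 0 0 0
  0 0 0 0
  0 0 0 0

0 0 0 0
8 0 0 0
0 0 0 0
0 0 0 0
0 0 0 0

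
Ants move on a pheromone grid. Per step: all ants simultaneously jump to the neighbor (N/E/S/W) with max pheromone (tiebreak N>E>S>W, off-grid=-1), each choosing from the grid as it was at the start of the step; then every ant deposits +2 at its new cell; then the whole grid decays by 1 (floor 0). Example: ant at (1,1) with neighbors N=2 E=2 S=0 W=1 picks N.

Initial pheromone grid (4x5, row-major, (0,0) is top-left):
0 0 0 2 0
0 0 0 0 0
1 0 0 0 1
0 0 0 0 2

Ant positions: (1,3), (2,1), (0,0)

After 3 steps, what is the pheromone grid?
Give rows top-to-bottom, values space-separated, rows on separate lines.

After step 1: ants at (0,3),(2,0),(0,1)
  0 1 0 3 0
  0 0 0 0 0
  2 0 0 0 0
  0 0 0 0 1
After step 2: ants at (0,4),(1,0),(0,2)
  0 0 1 2 1
  1 0 0 0 0
  1 0 0 0 0
  0 0 0 0 0
After step 3: ants at (0,3),(2,0),(0,3)
  0 0 0 5 0
  0 0 0 0 0
  2 0 0 0 0
  0 0 0 0 0

0 0 0 5 0
0 0 0 0 0
2 0 0 0 0
0 0 0 0 0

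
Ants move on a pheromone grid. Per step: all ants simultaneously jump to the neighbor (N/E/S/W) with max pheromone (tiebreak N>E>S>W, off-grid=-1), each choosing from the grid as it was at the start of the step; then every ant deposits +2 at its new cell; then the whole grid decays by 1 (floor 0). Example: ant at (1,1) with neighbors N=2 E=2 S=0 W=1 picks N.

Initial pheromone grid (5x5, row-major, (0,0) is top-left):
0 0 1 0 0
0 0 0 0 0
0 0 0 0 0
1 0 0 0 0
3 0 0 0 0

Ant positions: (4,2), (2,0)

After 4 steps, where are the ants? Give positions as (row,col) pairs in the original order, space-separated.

Step 1: ant0:(4,2)->N->(3,2) | ant1:(2,0)->S->(3,0)
  grid max=2 at (3,0)
Step 2: ant0:(3,2)->N->(2,2) | ant1:(3,0)->S->(4,0)
  grid max=3 at (4,0)
Step 3: ant0:(2,2)->N->(1,2) | ant1:(4,0)->N->(3,0)
  grid max=2 at (3,0)
Step 4: ant0:(1,2)->N->(0,2) | ant1:(3,0)->S->(4,0)
  grid max=3 at (4,0)

(0,2) (4,0)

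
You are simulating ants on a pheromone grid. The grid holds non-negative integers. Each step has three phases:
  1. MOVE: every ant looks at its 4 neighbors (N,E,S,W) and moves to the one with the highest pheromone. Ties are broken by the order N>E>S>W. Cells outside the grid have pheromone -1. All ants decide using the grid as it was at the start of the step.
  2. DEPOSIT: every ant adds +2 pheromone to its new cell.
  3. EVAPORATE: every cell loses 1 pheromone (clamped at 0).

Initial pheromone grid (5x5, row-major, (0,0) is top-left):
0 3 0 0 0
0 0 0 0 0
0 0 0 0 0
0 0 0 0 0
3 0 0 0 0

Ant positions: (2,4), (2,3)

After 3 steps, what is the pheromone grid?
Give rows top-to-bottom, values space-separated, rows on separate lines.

After step 1: ants at (1,4),(1,3)
  0 2 0 0 0
  0 0 0 1 1
  0 0 0 0 0
  0 0 0 0 0
  2 0 0 0 0
After step 2: ants at (1,3),(1,4)
  0 1 0 0 0
  0 0 0 2 2
  0 0 0 0 0
  0 0 0 0 0
  1 0 0 0 0
After step 3: ants at (1,4),(1,3)
  0 0 0 0 0
  0 0 0 3 3
  0 0 0 0 0
  0 0 0 0 0
  0 0 0 0 0

0 0 0 0 0
0 0 0 3 3
0 0 0 0 0
0 0 0 0 0
0 0 0 0 0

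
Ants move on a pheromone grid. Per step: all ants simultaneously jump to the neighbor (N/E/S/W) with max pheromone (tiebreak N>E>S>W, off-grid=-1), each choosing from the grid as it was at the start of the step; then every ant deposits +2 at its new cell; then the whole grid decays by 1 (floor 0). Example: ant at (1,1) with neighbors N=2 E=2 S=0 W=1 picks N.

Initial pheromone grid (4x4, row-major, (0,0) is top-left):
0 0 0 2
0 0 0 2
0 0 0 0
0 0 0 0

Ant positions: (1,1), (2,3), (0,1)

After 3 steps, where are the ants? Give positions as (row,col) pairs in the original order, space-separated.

Step 1: ant0:(1,1)->N->(0,1) | ant1:(2,3)->N->(1,3) | ant2:(0,1)->E->(0,2)
  grid max=3 at (1,3)
Step 2: ant0:(0,1)->E->(0,2) | ant1:(1,3)->N->(0,3) | ant2:(0,2)->E->(0,3)
  grid max=4 at (0,3)
Step 3: ant0:(0,2)->E->(0,3) | ant1:(0,3)->S->(1,3) | ant2:(0,3)->S->(1,3)
  grid max=5 at (0,3)

(0,3) (1,3) (1,3)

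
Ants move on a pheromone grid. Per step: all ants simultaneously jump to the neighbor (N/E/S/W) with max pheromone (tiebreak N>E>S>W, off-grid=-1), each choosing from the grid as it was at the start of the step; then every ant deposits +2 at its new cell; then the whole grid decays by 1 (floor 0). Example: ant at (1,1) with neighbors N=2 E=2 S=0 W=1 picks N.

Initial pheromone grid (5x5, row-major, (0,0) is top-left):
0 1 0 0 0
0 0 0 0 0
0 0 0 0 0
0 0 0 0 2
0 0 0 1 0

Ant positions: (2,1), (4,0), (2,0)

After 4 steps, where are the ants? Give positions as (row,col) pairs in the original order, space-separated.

Step 1: ant0:(2,1)->N->(1,1) | ant1:(4,0)->N->(3,0) | ant2:(2,0)->N->(1,0)
  grid max=1 at (1,0)
Step 2: ant0:(1,1)->W->(1,0) | ant1:(3,0)->N->(2,0) | ant2:(1,0)->E->(1,1)
  grid max=2 at (1,0)
Step 3: ant0:(1,0)->E->(1,1) | ant1:(2,0)->N->(1,0) | ant2:(1,1)->W->(1,0)
  grid max=5 at (1,0)
Step 4: ant0:(1,1)->W->(1,0) | ant1:(1,0)->E->(1,1) | ant2:(1,0)->E->(1,1)
  grid max=6 at (1,0)

(1,0) (1,1) (1,1)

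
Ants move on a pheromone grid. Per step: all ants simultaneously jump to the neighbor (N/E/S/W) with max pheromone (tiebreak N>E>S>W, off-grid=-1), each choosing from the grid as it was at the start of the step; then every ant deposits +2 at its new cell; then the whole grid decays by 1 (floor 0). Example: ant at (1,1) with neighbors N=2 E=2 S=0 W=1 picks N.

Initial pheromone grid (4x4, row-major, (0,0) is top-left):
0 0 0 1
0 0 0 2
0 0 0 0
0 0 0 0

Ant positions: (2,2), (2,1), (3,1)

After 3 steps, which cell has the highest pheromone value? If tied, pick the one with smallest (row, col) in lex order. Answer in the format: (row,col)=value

Answer: (1,2)=5

Derivation:
Step 1: ant0:(2,2)->N->(1,2) | ant1:(2,1)->N->(1,1) | ant2:(3,1)->N->(2,1)
  grid max=1 at (1,1)
Step 2: ant0:(1,2)->E->(1,3) | ant1:(1,1)->E->(1,2) | ant2:(2,1)->N->(1,1)
  grid max=2 at (1,1)
Step 3: ant0:(1,3)->W->(1,2) | ant1:(1,2)->E->(1,3) | ant2:(1,1)->E->(1,2)
  grid max=5 at (1,2)
Final grid:
  0 0 0 0
  0 1 5 3
  0 0 0 0
  0 0 0 0
Max pheromone 5 at (1,2)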